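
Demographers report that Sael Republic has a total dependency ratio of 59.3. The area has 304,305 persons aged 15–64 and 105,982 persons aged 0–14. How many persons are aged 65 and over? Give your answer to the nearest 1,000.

Total dependency ratio = (youth + elderly) / working-age × 100
59.3 = (105,982 + E) / 304,305 × 100
⇒ 74,000

Aged 65 and over: 74,000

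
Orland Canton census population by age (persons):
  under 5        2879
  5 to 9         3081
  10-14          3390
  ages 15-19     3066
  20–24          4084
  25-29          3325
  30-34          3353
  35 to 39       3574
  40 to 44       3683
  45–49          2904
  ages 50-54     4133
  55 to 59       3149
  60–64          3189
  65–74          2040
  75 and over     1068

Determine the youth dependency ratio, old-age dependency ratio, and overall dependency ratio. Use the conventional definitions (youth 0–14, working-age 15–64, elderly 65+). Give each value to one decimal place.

0–14: 2879 + 3081 + 3390 = 9350
15–64: 3066 + 4084 + 3325 + 3353 + 3574 + 3683 + 2904 + 4133 + 3149 + 3189 = 34460
65+: 2040 + 1068 = 3108
Youth dependency ratio = 9350 / 34460 × 100 = 27.1
Old-age dependency ratio = 3108 / 34460 × 100 = 9.0
Total dependency ratio = (9350 + 3108) / 34460 × 100 = 12458 / 34460 × 100 = 36.2

Youth dependency ratio: 27.1
Old-age dependency ratio: 9.0
Total dependency ratio: 36.2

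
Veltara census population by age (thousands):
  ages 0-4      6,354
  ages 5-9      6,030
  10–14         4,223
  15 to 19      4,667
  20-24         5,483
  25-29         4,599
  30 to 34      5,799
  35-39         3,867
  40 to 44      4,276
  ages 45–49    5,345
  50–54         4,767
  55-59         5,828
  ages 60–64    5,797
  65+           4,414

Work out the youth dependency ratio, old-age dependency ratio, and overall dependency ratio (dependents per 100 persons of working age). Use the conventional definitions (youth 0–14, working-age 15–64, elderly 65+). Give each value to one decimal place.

0–14: 6,354 + 6,030 + 4,223 = 16,607
15–64: 4,667 + 5,483 + 4,599 + 5,799 + 3,867 + 4,276 + 5,345 + 4,767 + 5,828 + 5,797 = 50,428
65+: 4,414
Youth dependency ratio = 16,607 / 50,428 × 100 = 32.9
Old-age dependency ratio = 4,414 / 50,428 × 100 = 8.8
Total dependency ratio = (16,607 + 4,414) / 50,428 × 100 = 21,021 / 50,428 × 100 = 41.7

Youth dependency ratio: 32.9
Old-age dependency ratio: 8.8
Total dependency ratio: 41.7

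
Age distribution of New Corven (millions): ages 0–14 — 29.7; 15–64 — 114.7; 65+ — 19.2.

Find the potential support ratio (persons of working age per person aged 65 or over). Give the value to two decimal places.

Potential support ratio = 114.7 / 19.2 = 5.97

Potential support ratio: 5.97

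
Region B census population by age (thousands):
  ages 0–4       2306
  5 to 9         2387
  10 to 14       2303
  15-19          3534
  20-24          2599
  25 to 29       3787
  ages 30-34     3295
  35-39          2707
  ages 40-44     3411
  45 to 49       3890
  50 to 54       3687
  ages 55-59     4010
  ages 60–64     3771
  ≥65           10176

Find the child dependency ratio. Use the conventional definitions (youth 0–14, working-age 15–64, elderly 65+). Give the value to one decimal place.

Youth dependency ratio: 20.2

0–14: 2306 + 2387 + 2303 = 6996
15–64: 3534 + 2599 + 3787 + 3295 + 2707 + 3411 + 3890 + 3687 + 4010 + 3771 = 34691
65+: 10176
Youth dependency ratio = 6996 / 34691 × 100 = 20.2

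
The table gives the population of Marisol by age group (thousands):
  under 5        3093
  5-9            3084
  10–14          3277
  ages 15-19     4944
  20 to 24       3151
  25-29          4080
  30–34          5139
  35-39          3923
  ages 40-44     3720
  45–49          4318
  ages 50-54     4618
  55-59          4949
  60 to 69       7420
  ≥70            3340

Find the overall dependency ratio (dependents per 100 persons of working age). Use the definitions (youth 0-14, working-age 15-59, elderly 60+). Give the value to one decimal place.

0–14: 3093 + 3084 + 3277 = 9454
15–59: 4944 + 3151 + 4080 + 5139 + 3923 + 3720 + 4318 + 4618 + 4949 = 38842
60+: 7420 + 3340 = 10760
Total dependency ratio = (9454 + 10760) / 38842 × 100 = 20214 / 38842 × 100 = 52.0

Total dependency ratio: 52.0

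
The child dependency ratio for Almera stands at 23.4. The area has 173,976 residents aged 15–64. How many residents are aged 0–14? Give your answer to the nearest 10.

Aged 0–14: 40,710

Youth dependency ratio = youth / working-age × 100
23.4 = Y / 173,976 × 100
⇒ 40,710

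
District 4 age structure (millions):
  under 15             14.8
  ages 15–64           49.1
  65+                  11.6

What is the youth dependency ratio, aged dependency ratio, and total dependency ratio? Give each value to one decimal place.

Youth dependency ratio = 14.8 / 49.1 × 100 = 30.1
Old-age dependency ratio = 11.6 / 49.1 × 100 = 23.6
Total dependency ratio = (14.8 + 11.6) / 49.1 × 100 = 26.4 / 49.1 × 100 = 53.8

Youth dependency ratio: 30.1
Old-age dependency ratio: 23.6
Total dependency ratio: 53.8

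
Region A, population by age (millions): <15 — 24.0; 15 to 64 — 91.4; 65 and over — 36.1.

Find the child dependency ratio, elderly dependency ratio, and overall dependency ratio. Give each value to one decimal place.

Youth dependency ratio = 24.0 / 91.4 × 100 = 26.3
Old-age dependency ratio = 36.1 / 91.4 × 100 = 39.5
Total dependency ratio = (24.0 + 36.1) / 91.4 × 100 = 60.1 / 91.4 × 100 = 65.8

Youth dependency ratio: 26.3
Old-age dependency ratio: 39.5
Total dependency ratio: 65.8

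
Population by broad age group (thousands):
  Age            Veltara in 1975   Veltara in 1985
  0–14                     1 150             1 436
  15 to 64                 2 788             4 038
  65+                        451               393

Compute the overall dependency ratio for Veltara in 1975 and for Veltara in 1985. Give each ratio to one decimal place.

Veltara in 1975: (1 150 + 451) / 2 788 × 100 = 1 601 / 2 788 × 100 = 57.4
Veltara in 1985: (1 436 + 393) / 4 038 × 100 = 1 829 / 4 038 × 100 = 45.3

Veltara in 1975: 57.4
Veltara in 1985: 45.3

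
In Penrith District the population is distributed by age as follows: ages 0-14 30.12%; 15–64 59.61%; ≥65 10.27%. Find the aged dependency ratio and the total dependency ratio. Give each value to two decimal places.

Old-age dependency ratio = 10.27 / 59.61 × 100 = 17.23
Total dependency ratio = (30.12 + 10.27) / 59.61 × 100 = 40.39 / 59.61 × 100 = 67.76

Old-age dependency ratio: 17.23
Total dependency ratio: 67.76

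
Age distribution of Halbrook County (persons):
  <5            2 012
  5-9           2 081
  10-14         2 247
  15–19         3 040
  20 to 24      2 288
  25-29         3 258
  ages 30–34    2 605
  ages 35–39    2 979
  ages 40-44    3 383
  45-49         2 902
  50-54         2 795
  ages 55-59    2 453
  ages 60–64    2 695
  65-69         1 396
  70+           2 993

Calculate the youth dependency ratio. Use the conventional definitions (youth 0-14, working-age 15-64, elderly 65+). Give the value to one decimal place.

0–14: 2 012 + 2 081 + 2 247 = 6 340
15–64: 3 040 + 2 288 + 3 258 + 2 605 + 2 979 + 3 383 + 2 902 + 2 795 + 2 453 + 2 695 = 28 398
65+: 1 396 + 2 993 = 4 389
Youth dependency ratio = 6 340 / 28 398 × 100 = 22.3

Youth dependency ratio: 22.3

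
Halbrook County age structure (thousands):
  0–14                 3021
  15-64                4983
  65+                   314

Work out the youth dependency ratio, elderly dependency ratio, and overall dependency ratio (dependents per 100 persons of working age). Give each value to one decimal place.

Youth dependency ratio = 3021 / 4983 × 100 = 60.6
Old-age dependency ratio = 314 / 4983 × 100 = 6.3
Total dependency ratio = (3021 + 314) / 4983 × 100 = 3335 / 4983 × 100 = 66.9

Youth dependency ratio: 60.6
Old-age dependency ratio: 6.3
Total dependency ratio: 66.9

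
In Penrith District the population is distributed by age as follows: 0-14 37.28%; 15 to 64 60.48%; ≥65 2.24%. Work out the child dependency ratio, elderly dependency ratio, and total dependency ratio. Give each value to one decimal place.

Youth dependency ratio = 37.28 / 60.48 × 100 = 61.6
Old-age dependency ratio = 2.24 / 60.48 × 100 = 3.7
Total dependency ratio = (37.28 + 2.24) / 60.48 × 100 = 39.52 / 60.48 × 100 = 65.3

Youth dependency ratio: 61.6
Old-age dependency ratio: 3.7
Total dependency ratio: 65.3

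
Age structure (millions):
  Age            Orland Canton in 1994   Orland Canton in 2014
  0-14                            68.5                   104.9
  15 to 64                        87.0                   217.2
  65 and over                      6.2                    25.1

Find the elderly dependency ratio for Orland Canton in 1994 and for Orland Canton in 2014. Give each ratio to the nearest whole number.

Orland Canton in 1994: 7
Orland Canton in 2014: 12

Orland Canton in 1994: 6.2 / 87.0 × 100 = 7
Orland Canton in 2014: 25.1 / 217.2 × 100 = 12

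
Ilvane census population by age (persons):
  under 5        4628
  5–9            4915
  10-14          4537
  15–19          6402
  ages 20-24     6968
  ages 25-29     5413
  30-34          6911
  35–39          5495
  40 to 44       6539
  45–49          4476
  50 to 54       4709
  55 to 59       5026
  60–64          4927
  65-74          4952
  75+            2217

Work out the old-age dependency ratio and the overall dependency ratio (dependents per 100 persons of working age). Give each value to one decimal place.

0–14: 4628 + 4915 + 4537 = 14080
15–64: 6402 + 6968 + 5413 + 6911 + 5495 + 6539 + 4476 + 4709 + 5026 + 4927 = 56866
65+: 4952 + 2217 = 7169
Old-age dependency ratio = 7169 / 56866 × 100 = 12.6
Total dependency ratio = (14080 + 7169) / 56866 × 100 = 21249 / 56866 × 100 = 37.4

Old-age dependency ratio: 12.6
Total dependency ratio: 37.4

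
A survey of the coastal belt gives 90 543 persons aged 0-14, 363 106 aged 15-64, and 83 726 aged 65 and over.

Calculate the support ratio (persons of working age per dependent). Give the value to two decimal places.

Support ratio = 363 106 / (90 543 + 83 726) = 363 106 / 174 269 = 2.08

Support ratio: 2.08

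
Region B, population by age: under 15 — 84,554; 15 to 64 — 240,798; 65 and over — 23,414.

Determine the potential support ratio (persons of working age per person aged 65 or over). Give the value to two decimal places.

Potential support ratio = 240,798 / 23,414 = 10.28

Potential support ratio: 10.28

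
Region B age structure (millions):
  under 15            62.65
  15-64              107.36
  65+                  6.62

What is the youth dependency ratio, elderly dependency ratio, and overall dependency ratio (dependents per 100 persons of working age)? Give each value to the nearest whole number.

Youth dependency ratio = 62.65 / 107.36 × 100 = 58
Old-age dependency ratio = 6.62 / 107.36 × 100 = 6
Total dependency ratio = (62.65 + 6.62) / 107.36 × 100 = 69.27 / 107.36 × 100 = 65

Youth dependency ratio: 58
Old-age dependency ratio: 6
Total dependency ratio: 65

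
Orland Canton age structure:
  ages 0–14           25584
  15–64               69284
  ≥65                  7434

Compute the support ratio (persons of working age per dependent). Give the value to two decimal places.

Support ratio: 2.10

Support ratio = 69284 / (25584 + 7434) = 69284 / 33018 = 2.10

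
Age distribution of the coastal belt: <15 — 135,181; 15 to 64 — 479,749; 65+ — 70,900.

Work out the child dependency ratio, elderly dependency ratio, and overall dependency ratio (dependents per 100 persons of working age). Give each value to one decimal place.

Youth dependency ratio = 135,181 / 479,749 × 100 = 28.2
Old-age dependency ratio = 70,900 / 479,749 × 100 = 14.8
Total dependency ratio = (135,181 + 70,900) / 479,749 × 100 = 206,081 / 479,749 × 100 = 43.0

Youth dependency ratio: 28.2
Old-age dependency ratio: 14.8
Total dependency ratio: 43.0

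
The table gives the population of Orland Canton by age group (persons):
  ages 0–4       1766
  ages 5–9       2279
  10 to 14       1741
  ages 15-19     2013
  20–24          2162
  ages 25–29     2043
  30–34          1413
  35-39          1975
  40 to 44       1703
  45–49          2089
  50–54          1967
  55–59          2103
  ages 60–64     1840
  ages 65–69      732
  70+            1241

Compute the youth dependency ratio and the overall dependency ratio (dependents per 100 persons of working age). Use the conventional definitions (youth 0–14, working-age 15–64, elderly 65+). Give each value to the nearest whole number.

0–14: 1766 + 2279 + 1741 = 5786
15–64: 2013 + 2162 + 2043 + 1413 + 1975 + 1703 + 2089 + 1967 + 2103 + 1840 = 19308
65+: 732 + 1241 = 1973
Youth dependency ratio = 5786 / 19308 × 100 = 30
Total dependency ratio = (5786 + 1973) / 19308 × 100 = 7759 / 19308 × 100 = 40

Youth dependency ratio: 30
Total dependency ratio: 40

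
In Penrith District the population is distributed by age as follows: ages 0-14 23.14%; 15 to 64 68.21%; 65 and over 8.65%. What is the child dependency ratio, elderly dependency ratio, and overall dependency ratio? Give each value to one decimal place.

Youth dependency ratio = 23.14 / 68.21 × 100 = 33.9
Old-age dependency ratio = 8.65 / 68.21 × 100 = 12.7
Total dependency ratio = (23.14 + 8.65) / 68.21 × 100 = 31.79 / 68.21 × 100 = 46.6

Youth dependency ratio: 33.9
Old-age dependency ratio: 12.7
Total dependency ratio: 46.6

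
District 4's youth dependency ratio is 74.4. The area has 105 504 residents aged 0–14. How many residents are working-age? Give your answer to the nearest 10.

Working-age: 141 810

Youth dependency ratio = youth / working-age × 100
74.4 = 105 504 / W × 100
⇒ 141 810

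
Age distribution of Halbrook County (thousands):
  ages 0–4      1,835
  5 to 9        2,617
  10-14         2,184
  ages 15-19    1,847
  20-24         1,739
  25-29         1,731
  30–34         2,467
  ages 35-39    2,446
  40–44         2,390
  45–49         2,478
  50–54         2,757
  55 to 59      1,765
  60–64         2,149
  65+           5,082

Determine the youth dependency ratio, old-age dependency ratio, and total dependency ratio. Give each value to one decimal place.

Youth dependency ratio: 30.5
Old-age dependency ratio: 23.3
Total dependency ratio: 53.8

0–14: 1,835 + 2,617 + 2,184 = 6,636
15–64: 1,847 + 1,739 + 1,731 + 2,467 + 2,446 + 2,390 + 2,478 + 2,757 + 1,765 + 2,149 = 21,769
65+: 5,082
Youth dependency ratio = 6,636 / 21,769 × 100 = 30.5
Old-age dependency ratio = 5,082 / 21,769 × 100 = 23.3
Total dependency ratio = (6,636 + 5,082) / 21,769 × 100 = 11,718 / 21,769 × 100 = 53.8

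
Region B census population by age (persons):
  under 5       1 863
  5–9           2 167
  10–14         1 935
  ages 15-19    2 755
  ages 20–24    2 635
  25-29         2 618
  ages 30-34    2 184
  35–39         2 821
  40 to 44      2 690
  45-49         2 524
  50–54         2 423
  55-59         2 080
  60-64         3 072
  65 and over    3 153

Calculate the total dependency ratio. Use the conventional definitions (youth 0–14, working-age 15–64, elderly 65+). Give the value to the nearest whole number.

Total dependency ratio: 35

0–14: 1 863 + 2 167 + 1 935 = 5 965
15–64: 2 755 + 2 635 + 2 618 + 2 184 + 2 821 + 2 690 + 2 524 + 2 423 + 2 080 + 3 072 = 25 802
65+: 3 153
Total dependency ratio = (5 965 + 3 153) / 25 802 × 100 = 9 118 / 25 802 × 100 = 35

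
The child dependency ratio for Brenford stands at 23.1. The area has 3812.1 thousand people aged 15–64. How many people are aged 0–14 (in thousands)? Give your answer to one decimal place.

Aged 0–14: 880.6

Youth dependency ratio = youth / working-age × 100
23.1 = Y / 3812.1 × 100
⇒ 880.6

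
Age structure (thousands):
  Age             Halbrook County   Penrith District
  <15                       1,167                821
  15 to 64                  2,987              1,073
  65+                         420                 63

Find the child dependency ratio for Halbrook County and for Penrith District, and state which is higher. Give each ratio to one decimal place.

Halbrook County: 1,167 / 2,987 × 100 = 39.1
Penrith District: 821 / 1,073 × 100 = 76.5

Halbrook County: 39.1
Penrith District: 76.5
Higher: Penrith District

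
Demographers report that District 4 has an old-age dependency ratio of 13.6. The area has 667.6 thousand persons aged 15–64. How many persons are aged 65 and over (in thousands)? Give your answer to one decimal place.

Aged 65 and over: 90.8

Old-age dependency ratio = elderly / working-age × 100
13.6 = E / 667.6 × 100
⇒ 90.8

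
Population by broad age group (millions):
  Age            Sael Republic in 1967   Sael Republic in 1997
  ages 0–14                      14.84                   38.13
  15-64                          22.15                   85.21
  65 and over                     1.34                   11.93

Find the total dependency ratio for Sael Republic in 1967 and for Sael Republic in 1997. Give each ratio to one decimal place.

Sael Republic in 1967: (14.84 + 1.34) / 22.15 × 100 = 16.18 / 22.15 × 100 = 73.0
Sael Republic in 1997: (38.13 + 11.93) / 85.21 × 100 = 50.06 / 85.21 × 100 = 58.7

Sael Republic in 1967: 73.0
Sael Republic in 1997: 58.7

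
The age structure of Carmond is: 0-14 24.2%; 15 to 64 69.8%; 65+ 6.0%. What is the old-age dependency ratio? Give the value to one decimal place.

Old-age dependency ratio: 8.6

Old-age dependency ratio = 6.0 / 69.8 × 100 = 8.6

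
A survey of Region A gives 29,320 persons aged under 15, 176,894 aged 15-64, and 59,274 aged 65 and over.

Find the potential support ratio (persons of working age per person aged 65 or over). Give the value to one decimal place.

Potential support ratio = 176,894 / 59,274 = 3.0

Potential support ratio: 3.0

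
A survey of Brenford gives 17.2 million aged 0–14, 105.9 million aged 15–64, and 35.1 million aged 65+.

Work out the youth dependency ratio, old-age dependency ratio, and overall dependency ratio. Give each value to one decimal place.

Youth dependency ratio: 16.2
Old-age dependency ratio: 33.1
Total dependency ratio: 49.4

Youth dependency ratio = 17.2 / 105.9 × 100 = 16.2
Old-age dependency ratio = 35.1 / 105.9 × 100 = 33.1
Total dependency ratio = (17.2 + 35.1) / 105.9 × 100 = 52.3 / 105.9 × 100 = 49.4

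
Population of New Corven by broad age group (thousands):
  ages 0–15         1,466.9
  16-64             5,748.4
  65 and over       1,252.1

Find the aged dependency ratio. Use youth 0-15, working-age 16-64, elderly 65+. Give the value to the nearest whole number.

Old-age dependency ratio = 1,252.1 / 5,748.4 × 100 = 22

Old-age dependency ratio: 22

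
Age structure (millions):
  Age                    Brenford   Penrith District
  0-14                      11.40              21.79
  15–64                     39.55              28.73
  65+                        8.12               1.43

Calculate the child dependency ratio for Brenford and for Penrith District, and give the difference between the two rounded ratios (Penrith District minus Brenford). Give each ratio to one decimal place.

Brenford: 28.8
Penrith District: 75.8
Difference: +47.0

Brenford: 11.40 / 39.55 × 100 = 28.8
Penrith District: 21.79 / 28.73 × 100 = 75.8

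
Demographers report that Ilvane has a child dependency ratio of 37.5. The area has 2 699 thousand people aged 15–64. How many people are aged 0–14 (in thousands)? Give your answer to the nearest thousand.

Youth dependency ratio = youth / working-age × 100
37.5 = Y / 2 699 × 100
⇒ 1 012

Aged 0–14: 1 012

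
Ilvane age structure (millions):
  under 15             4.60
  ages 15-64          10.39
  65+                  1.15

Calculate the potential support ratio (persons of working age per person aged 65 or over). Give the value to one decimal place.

Potential support ratio = 10.39 / 1.15 = 9.0

Potential support ratio: 9.0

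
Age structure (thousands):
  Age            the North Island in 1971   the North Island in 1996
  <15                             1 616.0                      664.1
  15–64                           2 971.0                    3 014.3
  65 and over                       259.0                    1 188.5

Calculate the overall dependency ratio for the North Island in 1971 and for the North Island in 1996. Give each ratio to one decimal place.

the North Island in 1971: 63.1
the North Island in 1996: 61.5

the North Island in 1971: (1 616.0 + 259.0) / 2 971.0 × 100 = 1 875.0 / 2 971.0 × 100 = 63.1
the North Island in 1996: (664.1 + 1 188.5) / 3 014.3 × 100 = 1 852.6 / 3 014.3 × 100 = 61.5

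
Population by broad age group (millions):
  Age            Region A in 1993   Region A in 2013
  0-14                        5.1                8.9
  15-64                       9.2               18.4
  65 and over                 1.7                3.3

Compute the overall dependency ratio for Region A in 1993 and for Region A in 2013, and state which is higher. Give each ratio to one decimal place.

Region A in 1993: 73.9
Region A in 2013: 66.3
Higher: Region A in 1993

Region A in 1993: (5.1 + 1.7) / 9.2 × 100 = 6.8 / 9.2 × 100 = 73.9
Region A in 2013: (8.9 + 3.3) / 18.4 × 100 = 12.2 / 18.4 × 100 = 66.3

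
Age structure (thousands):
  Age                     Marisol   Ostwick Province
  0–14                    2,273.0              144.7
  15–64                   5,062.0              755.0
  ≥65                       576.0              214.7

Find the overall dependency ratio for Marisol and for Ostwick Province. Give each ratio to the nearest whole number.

Marisol: 56
Ostwick Province: 48

Marisol: (2,273.0 + 576.0) / 5,062.0 × 100 = 2,849.0 / 5,062.0 × 100 = 56
Ostwick Province: (144.7 + 214.7) / 755.0 × 100 = 359.4 / 755.0 × 100 = 48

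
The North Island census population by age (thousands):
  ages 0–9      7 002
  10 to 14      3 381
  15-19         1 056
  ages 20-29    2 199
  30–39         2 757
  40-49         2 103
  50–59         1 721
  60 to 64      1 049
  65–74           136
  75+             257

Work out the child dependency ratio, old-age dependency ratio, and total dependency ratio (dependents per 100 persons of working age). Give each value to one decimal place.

0–14: 7 002 + 3 381 = 10 383
15–64: 1 056 + 2 199 + 2 757 + 2 103 + 1 721 + 1 049 = 10 885
65+: 136 + 257 = 393
Youth dependency ratio = 10 383 / 10 885 × 100 = 95.4
Old-age dependency ratio = 393 / 10 885 × 100 = 3.6
Total dependency ratio = (10 383 + 393) / 10 885 × 100 = 10 776 / 10 885 × 100 = 99.0

Youth dependency ratio: 95.4
Old-age dependency ratio: 3.6
Total dependency ratio: 99.0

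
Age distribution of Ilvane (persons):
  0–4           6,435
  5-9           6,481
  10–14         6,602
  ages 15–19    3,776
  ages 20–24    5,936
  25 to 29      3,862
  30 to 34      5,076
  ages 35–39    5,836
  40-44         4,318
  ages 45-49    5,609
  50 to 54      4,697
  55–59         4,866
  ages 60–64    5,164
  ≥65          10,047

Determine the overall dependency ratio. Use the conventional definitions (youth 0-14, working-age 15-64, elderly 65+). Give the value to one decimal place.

Total dependency ratio: 60.2

0–14: 6,435 + 6,481 + 6,602 = 19,518
15–64: 3,776 + 5,936 + 3,862 + 5,076 + 5,836 + 4,318 + 5,609 + 4,697 + 4,866 + 5,164 = 49,140
65+: 10,047
Total dependency ratio = (19,518 + 10,047) / 49,140 × 100 = 29,565 / 49,140 × 100 = 60.2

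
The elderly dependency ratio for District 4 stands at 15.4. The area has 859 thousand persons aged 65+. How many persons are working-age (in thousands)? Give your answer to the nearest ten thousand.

Working-age: 5 580

Old-age dependency ratio = elderly / working-age × 100
15.4 = 859 / W × 100
⇒ 5 580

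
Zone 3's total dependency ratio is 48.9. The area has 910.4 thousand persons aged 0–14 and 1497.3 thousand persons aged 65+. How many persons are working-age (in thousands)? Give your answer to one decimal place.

Total dependency ratio = (youth + elderly) / working-age × 100
48.9 = (910.4 + 1497.3) / W × 100
⇒ 4923.7

Working-age: 4923.7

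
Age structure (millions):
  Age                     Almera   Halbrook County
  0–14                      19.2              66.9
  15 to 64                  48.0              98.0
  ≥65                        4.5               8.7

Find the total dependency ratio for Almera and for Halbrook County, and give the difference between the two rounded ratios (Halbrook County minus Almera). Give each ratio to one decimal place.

Almera: (19.2 + 4.5) / 48.0 × 100 = 23.7 / 48.0 × 100 = 49.4
Halbrook County: (66.9 + 8.7) / 98.0 × 100 = 75.6 / 98.0 × 100 = 77.1

Almera: 49.4
Halbrook County: 77.1
Difference: +27.7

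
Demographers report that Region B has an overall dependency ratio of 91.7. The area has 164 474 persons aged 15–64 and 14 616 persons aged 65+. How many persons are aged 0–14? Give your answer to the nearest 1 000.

Total dependency ratio = (youth + elderly) / working-age × 100
91.7 = (Y + 14 616) / 164 474 × 100
⇒ 136 000

Aged 0–14: 136 000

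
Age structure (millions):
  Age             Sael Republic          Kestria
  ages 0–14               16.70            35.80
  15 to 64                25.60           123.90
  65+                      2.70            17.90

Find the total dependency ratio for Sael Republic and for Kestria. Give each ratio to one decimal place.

Sael Republic: (16.70 + 2.70) / 25.60 × 100 = 19.40 / 25.60 × 100 = 75.8
Kestria: (35.80 + 17.90) / 123.90 × 100 = 53.70 / 123.90 × 100 = 43.3

Sael Republic: 75.8
Kestria: 43.3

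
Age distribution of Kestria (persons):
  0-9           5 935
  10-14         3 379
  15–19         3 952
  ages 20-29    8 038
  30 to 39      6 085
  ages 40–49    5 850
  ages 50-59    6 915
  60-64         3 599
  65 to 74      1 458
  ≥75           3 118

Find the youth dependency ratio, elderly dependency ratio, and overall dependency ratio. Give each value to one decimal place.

0–14: 5 935 + 3 379 = 9 314
15–64: 3 952 + 8 038 + 6 085 + 5 850 + 6 915 + 3 599 = 34 439
65+: 1 458 + 3 118 = 4 576
Youth dependency ratio = 9 314 / 34 439 × 100 = 27.0
Old-age dependency ratio = 4 576 / 34 439 × 100 = 13.3
Total dependency ratio = (9 314 + 4 576) / 34 439 × 100 = 13 890 / 34 439 × 100 = 40.3

Youth dependency ratio: 27.0
Old-age dependency ratio: 13.3
Total dependency ratio: 40.3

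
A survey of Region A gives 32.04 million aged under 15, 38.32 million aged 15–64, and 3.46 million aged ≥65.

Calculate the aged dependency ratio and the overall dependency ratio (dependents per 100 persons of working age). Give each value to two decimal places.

Old-age dependency ratio: 9.03
Total dependency ratio: 92.64

Old-age dependency ratio = 3.46 / 38.32 × 100 = 9.03
Total dependency ratio = (32.04 + 3.46) / 38.32 × 100 = 35.50 / 38.32 × 100 = 92.64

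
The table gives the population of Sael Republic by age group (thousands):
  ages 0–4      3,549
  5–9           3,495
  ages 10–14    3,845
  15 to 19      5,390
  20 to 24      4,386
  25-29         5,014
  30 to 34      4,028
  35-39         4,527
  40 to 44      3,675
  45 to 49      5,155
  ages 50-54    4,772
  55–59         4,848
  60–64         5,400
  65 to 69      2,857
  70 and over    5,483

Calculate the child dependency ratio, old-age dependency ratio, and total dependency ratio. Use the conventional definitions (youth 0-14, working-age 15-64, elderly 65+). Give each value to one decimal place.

0–14: 3,549 + 3,495 + 3,845 = 10,889
15–64: 5,390 + 4,386 + 5,014 + 4,028 + 4,527 + 3,675 + 5,155 + 4,772 + 4,848 + 5,400 = 47,195
65+: 2,857 + 5,483 = 8,340
Youth dependency ratio = 10,889 / 47,195 × 100 = 23.1
Old-age dependency ratio = 8,340 / 47,195 × 100 = 17.7
Total dependency ratio = (10,889 + 8,340) / 47,195 × 100 = 19,229 / 47,195 × 100 = 40.7

Youth dependency ratio: 23.1
Old-age dependency ratio: 17.7
Total dependency ratio: 40.7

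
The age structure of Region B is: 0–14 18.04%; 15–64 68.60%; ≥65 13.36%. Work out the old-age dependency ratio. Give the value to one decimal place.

Old-age dependency ratio = 13.36 / 68.60 × 100 = 19.5

Old-age dependency ratio: 19.5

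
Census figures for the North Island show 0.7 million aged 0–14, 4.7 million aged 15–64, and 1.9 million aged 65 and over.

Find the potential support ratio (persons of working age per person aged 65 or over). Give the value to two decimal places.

Potential support ratio: 2.47

Potential support ratio = 4.7 / 1.9 = 2.47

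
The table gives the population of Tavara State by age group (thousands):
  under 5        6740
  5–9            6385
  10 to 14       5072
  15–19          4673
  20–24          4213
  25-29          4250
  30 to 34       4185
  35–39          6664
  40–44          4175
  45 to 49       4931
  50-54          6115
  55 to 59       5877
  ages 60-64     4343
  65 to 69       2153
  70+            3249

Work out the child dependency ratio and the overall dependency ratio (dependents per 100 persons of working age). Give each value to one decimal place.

Youth dependency ratio: 36.8
Total dependency ratio: 47.7

0–14: 6740 + 6385 + 5072 = 18197
15–64: 4673 + 4213 + 4250 + 4185 + 6664 + 4175 + 4931 + 6115 + 5877 + 4343 = 49426
65+: 2153 + 3249 = 5402
Youth dependency ratio = 18197 / 49426 × 100 = 36.8
Total dependency ratio = (18197 + 5402) / 49426 × 100 = 23599 / 49426 × 100 = 47.7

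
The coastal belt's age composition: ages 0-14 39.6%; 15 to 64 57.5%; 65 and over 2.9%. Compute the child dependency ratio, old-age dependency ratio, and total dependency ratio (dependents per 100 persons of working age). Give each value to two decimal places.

Youth dependency ratio = 39.6 / 57.5 × 100 = 68.87
Old-age dependency ratio = 2.9 / 57.5 × 100 = 5.04
Total dependency ratio = (39.6 + 2.9) / 57.5 × 100 = 42.5 / 57.5 × 100 = 73.91

Youth dependency ratio: 68.87
Old-age dependency ratio: 5.04
Total dependency ratio: 73.91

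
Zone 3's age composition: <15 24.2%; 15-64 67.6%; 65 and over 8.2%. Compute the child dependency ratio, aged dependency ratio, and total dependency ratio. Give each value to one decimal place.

Youth dependency ratio = 24.2 / 67.6 × 100 = 35.8
Old-age dependency ratio = 8.2 / 67.6 × 100 = 12.1
Total dependency ratio = (24.2 + 8.2) / 67.6 × 100 = 32.4 / 67.6 × 100 = 47.9

Youth dependency ratio: 35.8
Old-age dependency ratio: 12.1
Total dependency ratio: 47.9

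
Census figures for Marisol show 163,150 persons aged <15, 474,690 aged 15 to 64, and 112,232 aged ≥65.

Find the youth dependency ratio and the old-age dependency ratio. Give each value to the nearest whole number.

Youth dependency ratio: 34
Old-age dependency ratio: 24

Youth dependency ratio = 163,150 / 474,690 × 100 = 34
Old-age dependency ratio = 112,232 / 474,690 × 100 = 24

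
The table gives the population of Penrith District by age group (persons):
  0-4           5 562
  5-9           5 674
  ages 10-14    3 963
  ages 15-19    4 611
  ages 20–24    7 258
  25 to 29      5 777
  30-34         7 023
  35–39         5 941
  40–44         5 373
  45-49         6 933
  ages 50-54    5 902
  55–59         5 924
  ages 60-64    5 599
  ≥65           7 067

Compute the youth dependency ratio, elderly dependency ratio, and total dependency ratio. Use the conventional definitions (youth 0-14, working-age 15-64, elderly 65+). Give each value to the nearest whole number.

0–14: 5 562 + 5 674 + 3 963 = 15 199
15–64: 4 611 + 7 258 + 5 777 + 7 023 + 5 941 + 5 373 + 6 933 + 5 902 + 5 924 + 5 599 = 60 341
65+: 7 067
Youth dependency ratio = 15 199 / 60 341 × 100 = 25
Old-age dependency ratio = 7 067 / 60 341 × 100 = 12
Total dependency ratio = (15 199 + 7 067) / 60 341 × 100 = 22 266 / 60 341 × 100 = 37

Youth dependency ratio: 25
Old-age dependency ratio: 12
Total dependency ratio: 37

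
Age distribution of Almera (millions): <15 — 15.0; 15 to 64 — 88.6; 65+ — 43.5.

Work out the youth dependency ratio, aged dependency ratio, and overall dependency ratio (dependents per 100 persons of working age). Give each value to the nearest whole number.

Youth dependency ratio: 17
Old-age dependency ratio: 49
Total dependency ratio: 66

Youth dependency ratio = 15.0 / 88.6 × 100 = 17
Old-age dependency ratio = 43.5 / 88.6 × 100 = 49
Total dependency ratio = (15.0 + 43.5) / 88.6 × 100 = 58.5 / 88.6 × 100 = 66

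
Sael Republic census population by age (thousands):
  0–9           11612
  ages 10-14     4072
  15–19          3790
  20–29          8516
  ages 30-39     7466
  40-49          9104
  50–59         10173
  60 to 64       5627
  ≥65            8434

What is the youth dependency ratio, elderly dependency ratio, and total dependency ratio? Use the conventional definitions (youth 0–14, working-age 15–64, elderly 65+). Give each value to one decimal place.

Youth dependency ratio: 35.1
Old-age dependency ratio: 18.9
Total dependency ratio: 54.0

0–14: 11612 + 4072 = 15684
15–64: 3790 + 8516 + 7466 + 9104 + 10173 + 5627 = 44676
65+: 8434
Youth dependency ratio = 15684 / 44676 × 100 = 35.1
Old-age dependency ratio = 8434 / 44676 × 100 = 18.9
Total dependency ratio = (15684 + 8434) / 44676 × 100 = 24118 / 44676 × 100 = 54.0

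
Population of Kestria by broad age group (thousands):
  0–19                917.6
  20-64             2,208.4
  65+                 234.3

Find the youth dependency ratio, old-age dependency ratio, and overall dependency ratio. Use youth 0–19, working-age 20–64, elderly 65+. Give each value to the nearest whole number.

Youth dependency ratio = 917.6 / 2,208.4 × 100 = 42
Old-age dependency ratio = 234.3 / 2,208.4 × 100 = 11
Total dependency ratio = (917.6 + 234.3) / 2,208.4 × 100 = 1,151.9 / 2,208.4 × 100 = 52

Youth dependency ratio: 42
Old-age dependency ratio: 11
Total dependency ratio: 52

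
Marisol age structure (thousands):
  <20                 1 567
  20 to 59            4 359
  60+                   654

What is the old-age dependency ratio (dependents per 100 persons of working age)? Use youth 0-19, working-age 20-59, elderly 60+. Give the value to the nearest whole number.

Old-age dependency ratio = 654 / 4 359 × 100 = 15

Old-age dependency ratio: 15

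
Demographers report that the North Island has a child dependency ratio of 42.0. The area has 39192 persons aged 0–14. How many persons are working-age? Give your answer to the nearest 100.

Youth dependency ratio = youth / working-age × 100
42.0 = 39192 / W × 100
⇒ 93300

Working-age: 93300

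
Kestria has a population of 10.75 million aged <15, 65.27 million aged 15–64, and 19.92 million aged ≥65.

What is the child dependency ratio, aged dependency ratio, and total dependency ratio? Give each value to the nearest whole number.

Youth dependency ratio: 16
Old-age dependency ratio: 31
Total dependency ratio: 47

Youth dependency ratio = 10.75 / 65.27 × 100 = 16
Old-age dependency ratio = 19.92 / 65.27 × 100 = 31
Total dependency ratio = (10.75 + 19.92) / 65.27 × 100 = 30.67 / 65.27 × 100 = 47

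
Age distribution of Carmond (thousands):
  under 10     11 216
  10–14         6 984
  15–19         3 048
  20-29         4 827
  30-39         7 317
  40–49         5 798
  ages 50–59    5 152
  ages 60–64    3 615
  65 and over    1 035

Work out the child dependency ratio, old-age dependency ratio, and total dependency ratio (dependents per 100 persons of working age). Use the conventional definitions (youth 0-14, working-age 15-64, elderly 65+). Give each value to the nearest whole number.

0–14: 11 216 + 6 984 = 18 200
15–64: 3 048 + 4 827 + 7 317 + 5 798 + 5 152 + 3 615 = 29 757
65+: 1 035
Youth dependency ratio = 18 200 / 29 757 × 100 = 61
Old-age dependency ratio = 1 035 / 29 757 × 100 = 3
Total dependency ratio = (18 200 + 1 035) / 29 757 × 100 = 19 235 / 29 757 × 100 = 65

Youth dependency ratio: 61
Old-age dependency ratio: 3
Total dependency ratio: 65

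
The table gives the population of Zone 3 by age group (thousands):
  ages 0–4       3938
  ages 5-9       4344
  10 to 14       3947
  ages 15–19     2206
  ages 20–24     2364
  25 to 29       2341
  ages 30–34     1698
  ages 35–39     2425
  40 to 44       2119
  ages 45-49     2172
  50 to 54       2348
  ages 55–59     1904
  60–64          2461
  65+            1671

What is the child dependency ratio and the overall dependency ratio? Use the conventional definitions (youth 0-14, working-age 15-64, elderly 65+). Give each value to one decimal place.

Youth dependency ratio: 55.5
Total dependency ratio: 63.1

0–14: 3938 + 4344 + 3947 = 12229
15–64: 2206 + 2364 + 2341 + 1698 + 2425 + 2119 + 2172 + 2348 + 1904 + 2461 = 22038
65+: 1671
Youth dependency ratio = 12229 / 22038 × 100 = 55.5
Total dependency ratio = (12229 + 1671) / 22038 × 100 = 13900 / 22038 × 100 = 63.1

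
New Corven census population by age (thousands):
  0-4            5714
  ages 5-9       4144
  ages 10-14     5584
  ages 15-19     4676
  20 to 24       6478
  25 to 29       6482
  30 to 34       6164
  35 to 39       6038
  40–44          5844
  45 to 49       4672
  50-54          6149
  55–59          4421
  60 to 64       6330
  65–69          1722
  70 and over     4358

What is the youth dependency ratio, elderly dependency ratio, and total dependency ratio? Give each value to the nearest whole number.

0–14: 5714 + 4144 + 5584 = 15442
15–64: 4676 + 6478 + 6482 + 6164 + 6038 + 5844 + 4672 + 6149 + 4421 + 6330 = 57254
65+: 1722 + 4358 = 6080
Youth dependency ratio = 15442 / 57254 × 100 = 27
Old-age dependency ratio = 6080 / 57254 × 100 = 11
Total dependency ratio = (15442 + 6080) / 57254 × 100 = 21522 / 57254 × 100 = 38

Youth dependency ratio: 27
Old-age dependency ratio: 11
Total dependency ratio: 38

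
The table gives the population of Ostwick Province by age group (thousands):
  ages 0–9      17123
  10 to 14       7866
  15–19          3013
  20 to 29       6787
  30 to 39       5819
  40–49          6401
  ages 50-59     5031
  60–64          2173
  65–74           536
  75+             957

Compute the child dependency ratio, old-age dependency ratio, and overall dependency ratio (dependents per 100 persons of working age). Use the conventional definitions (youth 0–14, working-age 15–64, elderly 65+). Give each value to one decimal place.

Youth dependency ratio: 85.5
Old-age dependency ratio: 5.1
Total dependency ratio: 90.6

0–14: 17123 + 7866 = 24989
15–64: 3013 + 6787 + 5819 + 6401 + 5031 + 2173 = 29224
65+: 536 + 957 = 1493
Youth dependency ratio = 24989 / 29224 × 100 = 85.5
Old-age dependency ratio = 1493 / 29224 × 100 = 5.1
Total dependency ratio = (24989 + 1493) / 29224 × 100 = 26482 / 29224 × 100 = 90.6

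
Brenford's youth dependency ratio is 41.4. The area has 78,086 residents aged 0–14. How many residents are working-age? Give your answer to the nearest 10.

Youth dependency ratio = youth / working-age × 100
41.4 = 78,086 / W × 100
⇒ 188,610

Working-age: 188,610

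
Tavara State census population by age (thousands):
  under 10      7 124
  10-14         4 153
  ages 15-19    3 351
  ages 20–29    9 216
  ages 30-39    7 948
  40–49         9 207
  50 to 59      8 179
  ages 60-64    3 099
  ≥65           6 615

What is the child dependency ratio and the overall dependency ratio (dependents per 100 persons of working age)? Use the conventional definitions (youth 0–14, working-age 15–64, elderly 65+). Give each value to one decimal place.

0–14: 7 124 + 4 153 = 11 277
15–64: 3 351 + 9 216 + 7 948 + 9 207 + 8 179 + 3 099 = 41 000
65+: 6 615
Youth dependency ratio = 11 277 / 41 000 × 100 = 27.5
Total dependency ratio = (11 277 + 6 615) / 41 000 × 100 = 17 892 / 41 000 × 100 = 43.6

Youth dependency ratio: 27.5
Total dependency ratio: 43.6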